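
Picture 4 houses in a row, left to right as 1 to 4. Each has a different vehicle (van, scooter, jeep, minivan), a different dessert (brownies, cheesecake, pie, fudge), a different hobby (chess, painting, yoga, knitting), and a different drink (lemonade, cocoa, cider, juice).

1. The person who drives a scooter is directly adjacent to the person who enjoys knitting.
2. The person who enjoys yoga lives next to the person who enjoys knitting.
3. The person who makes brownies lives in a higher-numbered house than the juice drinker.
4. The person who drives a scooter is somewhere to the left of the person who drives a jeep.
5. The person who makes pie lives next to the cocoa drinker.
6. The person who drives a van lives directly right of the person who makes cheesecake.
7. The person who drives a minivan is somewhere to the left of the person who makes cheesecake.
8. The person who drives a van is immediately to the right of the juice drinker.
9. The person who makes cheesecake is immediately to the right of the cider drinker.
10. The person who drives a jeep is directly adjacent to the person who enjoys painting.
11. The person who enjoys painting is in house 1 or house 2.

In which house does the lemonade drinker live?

4

House 4's vehicle must be van (nothing else left).
Clue 6 places the person who makes cheesecake in house 3.
By clue 8, the juice drinker is in house 3.
Clue 9: the cider drinker is in house 2.
So house 3 gets jeep for vehicle.
Clue 5: the person who makes pie is in house 2.
From clue 5, the cocoa drinker must be in house 1.
Clue 10 places the person who enjoys painting in house 2.
The only dessert still possible for house 1 is fudge.
House 4 dessert: only brownies fits.
The only drink still possible for house 4 is lemonade.
Clue 1 places the person who drives a scooter in house 2.
Clue 2: the person who enjoys yoga is in house 4.
Clue 2: the person who enjoys knitting is in house 3.
So house 1 gets minivan for vehicle.
House 1's hobby must be chess (nothing else left).
So: house 1 = minivan/fudge/chess/cocoa, house 2 = scooter/pie/painting/cider, house 3 = jeep/cheesecake/knitting/juice, house 4 = van/brownies/yoga/lemonade.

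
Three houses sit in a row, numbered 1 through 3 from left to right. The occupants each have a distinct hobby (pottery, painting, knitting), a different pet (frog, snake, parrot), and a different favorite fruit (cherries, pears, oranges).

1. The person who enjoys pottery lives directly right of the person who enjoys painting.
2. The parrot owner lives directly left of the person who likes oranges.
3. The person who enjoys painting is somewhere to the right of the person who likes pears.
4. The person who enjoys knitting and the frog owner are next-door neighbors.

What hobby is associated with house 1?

By clue 3, the person who enjoys painting is in house 2.
Clue 3 places the person who likes pears in house 1.
So house 1 gets knitting for hobby.
So house 3 gets pottery for hobby.
From clue 4, the frog owner must be in house 2.
The only pet still possible for house 1 is parrot.
That leaves snake as the pet for house 3.
By clue 2, the person who likes oranges is in house 2.
House 3's favorite fruit must be cherries (nothing else left).
So: house 1 = knitting/parrot/pears, house 2 = painting/frog/oranges, house 3 = pottery/snake/cherries.

knitting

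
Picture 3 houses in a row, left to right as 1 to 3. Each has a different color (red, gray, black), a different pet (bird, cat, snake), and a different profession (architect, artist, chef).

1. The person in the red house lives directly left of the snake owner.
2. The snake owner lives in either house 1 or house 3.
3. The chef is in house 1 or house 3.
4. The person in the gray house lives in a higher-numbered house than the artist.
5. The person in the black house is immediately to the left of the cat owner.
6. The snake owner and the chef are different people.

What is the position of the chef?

1

Clue 2: the snake owner is in house 3.
The chef is in house 1 (clue 6).
House 3 color: only gray fits.
The only pet still possible for house 1 is bird.
House 2's pet must be cat (nothing else left).
House 3's profession must be architect (nothing else left).
By clue 1, the person in the red house is in house 2.
Clue 5: the person in the black house is in house 1.
So house 2 gets artist for profession.
So: house 1 = black/bird/chef, house 2 = red/cat/artist, house 3 = gray/snake/architect.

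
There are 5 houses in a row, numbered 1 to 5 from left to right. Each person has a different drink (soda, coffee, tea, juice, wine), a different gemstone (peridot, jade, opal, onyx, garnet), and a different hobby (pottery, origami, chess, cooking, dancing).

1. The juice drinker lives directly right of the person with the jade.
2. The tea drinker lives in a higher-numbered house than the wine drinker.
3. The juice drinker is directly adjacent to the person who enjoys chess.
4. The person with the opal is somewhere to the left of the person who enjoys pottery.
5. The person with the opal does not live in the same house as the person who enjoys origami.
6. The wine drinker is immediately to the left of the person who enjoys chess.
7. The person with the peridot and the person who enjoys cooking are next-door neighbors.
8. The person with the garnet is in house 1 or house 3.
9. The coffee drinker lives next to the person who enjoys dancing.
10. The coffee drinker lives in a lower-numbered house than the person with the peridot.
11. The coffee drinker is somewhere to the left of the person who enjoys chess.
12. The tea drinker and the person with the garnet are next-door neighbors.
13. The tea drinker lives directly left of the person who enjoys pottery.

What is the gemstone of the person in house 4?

The tea drinker is narrowed to house 2 or 4; consider each.
Placing it in house 2 leads to a contradiction, so it's in house 4.
The person with the garnet is in house 3 (clue 12).
The person who enjoys pottery is in house 5 (clue 13).
The coffee drinker is narrowed to house 1 or 2 or 3; consider each.
Placing it in house 2 and house 3 leads to a contradiction, so it's in house 1.
The person who enjoys dancing is in house 2 (clue 9).
The wine drinker is narrowed to house 2 or 3; consider each.
Placing it in house 2 leads to a contradiction, so it's in house 3.
The person who enjoys chess is in house 4 (clue 6).
From clue 3, the juice drinker must be in house 5.
House 2's drink must be soda (nothing else left).
So house 5 gets onyx for gemstone.
Clue 1 places the person with the jade in house 4.
House 1 gemstone: only opal fits.
House 2 gemstone: only peridot fits.
The person who enjoys origami is in house 3 (clue 5).
The only hobby still possible for house 1 is cooking.
So: house 1 = coffee/opal/cooking, house 2 = soda/peridot/dancing, house 3 = wine/garnet/origami, house 4 = tea/jade/chess, house 5 = juice/onyx/pottery.

jade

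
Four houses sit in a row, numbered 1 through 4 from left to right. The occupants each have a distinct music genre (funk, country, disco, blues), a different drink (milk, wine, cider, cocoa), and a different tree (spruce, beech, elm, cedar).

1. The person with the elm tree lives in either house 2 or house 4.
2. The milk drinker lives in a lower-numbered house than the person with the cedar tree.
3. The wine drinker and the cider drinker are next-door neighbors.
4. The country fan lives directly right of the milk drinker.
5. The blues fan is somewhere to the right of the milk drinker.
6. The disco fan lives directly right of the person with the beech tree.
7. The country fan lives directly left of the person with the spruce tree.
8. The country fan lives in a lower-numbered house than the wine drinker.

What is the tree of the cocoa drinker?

The only music genre still possible for house 1 is funk.
That leaves beech as the tree for house 1.
From clue 6, the disco fan must be in house 2.
That leaves blues as the music genre for house 4.
From clue 4, the milk drinker must be in house 2.
Clue 7: the person with the spruce tree is in house 4.
By clue 8, the wine drinker is in house 4.
So house 3 gets country for music genre.
The only drink still possible for house 1 is cocoa.
House 3 drink: only cider fits.
That leaves elm as the tree for house 2.
The only tree still possible for house 3 is cedar.
So: house 1 = funk/cocoa/beech, house 2 = disco/milk/elm, house 3 = country/cider/cedar, house 4 = blues/wine/spruce.

beech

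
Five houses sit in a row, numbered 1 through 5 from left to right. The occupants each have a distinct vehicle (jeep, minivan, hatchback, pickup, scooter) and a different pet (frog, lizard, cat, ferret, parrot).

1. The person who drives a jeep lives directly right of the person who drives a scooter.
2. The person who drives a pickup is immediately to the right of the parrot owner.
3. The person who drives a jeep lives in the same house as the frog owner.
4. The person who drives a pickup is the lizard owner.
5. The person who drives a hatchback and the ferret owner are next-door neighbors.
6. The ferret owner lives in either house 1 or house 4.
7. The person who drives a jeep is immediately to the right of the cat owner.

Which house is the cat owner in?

The ferret owner is narrowed to house 1 or 4; consider each.
Placing it in house 4 leads to a contradiction, so it's in house 1.
By clue 5, the person who drives a hatchback is in house 2.
So house 1 gets minivan for vehicle.
So house 2 gets parrot for pet.
The person who drives a pickup is in house 3 (clue 2).
Clue 4: the lizard owner is in house 3.
The only vehicle still possible for house 4 is scooter.
So house 5 gets jeep for vehicle.
House 4 pet: only cat fits.
The only pet still possible for house 5 is frog.
So: house 1 = minivan/ferret, house 2 = hatchback/parrot, house 3 = pickup/lizard, house 4 = scooter/cat, house 5 = jeep/frog.

4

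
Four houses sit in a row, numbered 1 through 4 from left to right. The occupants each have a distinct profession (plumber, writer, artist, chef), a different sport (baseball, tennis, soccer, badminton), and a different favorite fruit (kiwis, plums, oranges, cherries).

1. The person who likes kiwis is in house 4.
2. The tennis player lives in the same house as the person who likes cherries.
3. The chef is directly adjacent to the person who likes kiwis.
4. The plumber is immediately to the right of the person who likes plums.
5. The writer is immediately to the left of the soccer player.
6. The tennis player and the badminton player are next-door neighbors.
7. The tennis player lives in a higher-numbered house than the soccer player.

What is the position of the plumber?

By clue 1, the person who likes kiwis is in house 4.
Clue 3 places the chef in house 3.
From clue 2, the tennis player must be in house 3.
From clue 2, the person who likes cherries must be in house 3.
From clue 7, the soccer player must be in house 2.
House 1's sport must be baseball (nothing else left).
That leaves badminton as the sport for house 4.
The only favorite fruit still possible for house 2 is oranges.
By clue 4, the plumber is in house 2.
By clue 5, the writer is in house 1.
The only profession still possible for house 4 is artist.
That leaves plums as the favorite fruit for house 1.
So: house 1 = writer/baseball/plums, house 2 = plumber/soccer/oranges, house 3 = chef/tennis/cherries, house 4 = artist/badminton/kiwis.

2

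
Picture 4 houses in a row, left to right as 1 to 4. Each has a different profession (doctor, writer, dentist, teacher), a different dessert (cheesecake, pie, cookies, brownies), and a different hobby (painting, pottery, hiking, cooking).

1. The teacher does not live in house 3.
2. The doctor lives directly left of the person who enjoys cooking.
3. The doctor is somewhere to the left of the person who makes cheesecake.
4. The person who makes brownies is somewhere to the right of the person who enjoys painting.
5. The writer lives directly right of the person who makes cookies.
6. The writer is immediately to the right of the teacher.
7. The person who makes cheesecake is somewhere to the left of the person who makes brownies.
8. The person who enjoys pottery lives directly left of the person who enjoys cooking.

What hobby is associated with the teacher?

That leaves dentist as the profession for house 4.
The only profession still possible for house 3 is writer.
Clue 5 places the person who makes cookies in house 2.
Clue 6 places the teacher in house 2.
House 1 profession: only doctor fits.
So house 1 gets pie for dessert.
House 4's dessert must be brownies (nothing else left).
House 4 hobby: only hiking fits.
By clue 2, the person who enjoys cooking is in house 2.
From clue 8, the person who enjoys pottery must be in house 1.
House 3's dessert must be cheesecake (nothing else left).
House 3's hobby must be painting (nothing else left).
So: house 1 = doctor/pie/pottery, house 2 = teacher/cookies/cooking, house 3 = writer/cheesecake/painting, house 4 = dentist/brownies/hiking.

cooking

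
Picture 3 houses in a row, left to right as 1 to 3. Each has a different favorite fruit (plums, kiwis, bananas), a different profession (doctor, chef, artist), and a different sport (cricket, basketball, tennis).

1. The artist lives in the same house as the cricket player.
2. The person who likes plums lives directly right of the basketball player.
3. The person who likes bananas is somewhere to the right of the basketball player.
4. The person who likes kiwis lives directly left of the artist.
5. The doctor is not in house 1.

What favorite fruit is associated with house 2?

The only favorite fruit still possible for house 1 is kiwis.
House 1 profession: only chef fits.
Clue 4 places the artist in house 2.
The only profession still possible for house 3 is doctor.
By clue 1, the cricket player is in house 2.
The only sport still possible for house 1 is basketball.
House 3 sport: only tennis fits.
Clue 2: the person who likes plums is in house 2.
So house 3 gets bananas for favorite fruit.
So: house 1 = kiwis/chef/basketball, house 2 = plums/artist/cricket, house 3 = bananas/doctor/tennis.

plums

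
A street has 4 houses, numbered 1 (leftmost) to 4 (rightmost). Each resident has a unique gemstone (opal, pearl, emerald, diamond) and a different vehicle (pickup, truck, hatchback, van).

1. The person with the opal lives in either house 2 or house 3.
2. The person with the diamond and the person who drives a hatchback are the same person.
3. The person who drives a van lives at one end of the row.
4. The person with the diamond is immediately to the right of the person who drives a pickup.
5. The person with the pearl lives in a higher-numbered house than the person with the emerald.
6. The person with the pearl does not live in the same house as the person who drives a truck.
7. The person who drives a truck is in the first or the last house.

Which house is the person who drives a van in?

4

House 1's gemstone must be emerald (nothing else left).
The person with the opal is narrowed to house 2 or 3; consider each.
Placing it in house 3 leads to a contradiction, so it's in house 2.
So house 2 gets pickup for vehicle.
House 3 vehicle: only hatchback fits.
Clue 2: the person with the diamond is in house 3.
The only gemstone still possible for house 4 is pearl.
Clue 6: the person who drives a truck is in house 1.
House 4's vehicle must be van (nothing else left).
So: house 1 = emerald/truck, house 2 = opal/pickup, house 3 = diamond/hatchback, house 4 = pearl/van.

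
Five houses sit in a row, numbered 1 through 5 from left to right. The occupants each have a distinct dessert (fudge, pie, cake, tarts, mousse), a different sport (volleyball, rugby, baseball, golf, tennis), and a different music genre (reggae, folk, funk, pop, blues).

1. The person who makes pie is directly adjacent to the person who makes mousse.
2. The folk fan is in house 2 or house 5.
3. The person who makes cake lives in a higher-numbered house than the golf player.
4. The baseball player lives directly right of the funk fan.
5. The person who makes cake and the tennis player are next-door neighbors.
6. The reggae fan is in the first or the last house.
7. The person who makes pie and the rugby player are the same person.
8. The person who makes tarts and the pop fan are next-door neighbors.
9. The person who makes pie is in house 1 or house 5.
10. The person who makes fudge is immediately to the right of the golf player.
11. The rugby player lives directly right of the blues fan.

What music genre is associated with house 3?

funk

By clue 7, the person who makes pie is in house 5.
Clue 7 places the rugby player in house 5.
Clue 11 places the blues fan in house 4.
House 1's dessert must be tarts (nothing else left).
The person who makes mousse is in house 4 (clue 1).
By clue 8, the pop fan is in house 2.
So house 3 gets funk for music genre.
Clue 4 places the baseball player in house 4.
House 1 music genre: only reggae fits.
House 5's music genre must be folk (nothing else left).
The person who makes cake is narrowed to house 2 or 3; consider each.
Placing it in house 2 leads to a contradiction, so it's in house 3.
By clue 5, the tennis player is in house 2.
That leaves fudge as the dessert for house 2.
House 3's sport must be volleyball (nothing else left).
That leaves golf as the sport for house 1.
So: house 1 = tarts/golf/reggae, house 2 = fudge/tennis/pop, house 3 = cake/volleyball/funk, house 4 = mousse/baseball/blues, house 5 = pie/rugby/folk.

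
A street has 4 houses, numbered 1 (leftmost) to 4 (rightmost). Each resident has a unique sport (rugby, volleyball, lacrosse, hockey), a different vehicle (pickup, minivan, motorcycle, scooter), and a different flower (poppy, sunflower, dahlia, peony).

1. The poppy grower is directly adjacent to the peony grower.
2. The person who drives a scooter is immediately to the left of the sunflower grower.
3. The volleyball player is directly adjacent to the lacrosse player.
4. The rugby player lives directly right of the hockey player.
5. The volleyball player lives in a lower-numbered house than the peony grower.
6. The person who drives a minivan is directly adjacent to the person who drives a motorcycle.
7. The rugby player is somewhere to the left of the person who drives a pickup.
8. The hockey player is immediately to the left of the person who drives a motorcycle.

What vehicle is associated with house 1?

So house 4 gets lacrosse for sport.
By clue 3, the volleyball player is in house 3.
From clue 5, the peony grower must be in house 4.
The only sport still possible for house 1 is hockey.
House 2 sport: only rugby fits.
Clue 1: the poppy grower is in house 3.
Clue 8 places the person who drives a motorcycle in house 2.
That leaves scooter as the vehicle for house 1.
House 1's flower must be dahlia (nothing else left).
So house 2 gets sunflower for flower.
The person who drives a minivan is in house 3 (clue 6).
The only vehicle still possible for house 4 is pickup.
So: house 1 = hockey/scooter/dahlia, house 2 = rugby/motorcycle/sunflower, house 3 = volleyball/minivan/poppy, house 4 = lacrosse/pickup/peony.

scooter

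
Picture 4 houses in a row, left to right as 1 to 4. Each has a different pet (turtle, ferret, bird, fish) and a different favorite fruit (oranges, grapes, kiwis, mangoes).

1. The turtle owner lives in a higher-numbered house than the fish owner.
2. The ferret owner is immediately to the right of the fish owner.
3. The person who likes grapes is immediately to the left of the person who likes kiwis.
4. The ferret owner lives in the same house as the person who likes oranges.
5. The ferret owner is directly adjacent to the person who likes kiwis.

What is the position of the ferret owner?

3

The ferret owner is narrowed to house 2 or 3 or 4; consider each.
Placing it in house 2 and house 4 leads to a contradiction, so it's in house 3.
By clue 2, the fish owner is in house 2.
Clue 4 places the person who likes oranges in house 3.
That leaves bird as the pet for house 1.
House 4's pet must be turtle (nothing else left).
Clue 3: the person who likes grapes is in house 1.
From clue 3, the person who likes kiwis must be in house 2.
So house 4 gets mangoes for favorite fruit.
So: house 1 = bird/grapes, house 2 = fish/kiwis, house 3 = ferret/oranges, house 4 = turtle/mangoes.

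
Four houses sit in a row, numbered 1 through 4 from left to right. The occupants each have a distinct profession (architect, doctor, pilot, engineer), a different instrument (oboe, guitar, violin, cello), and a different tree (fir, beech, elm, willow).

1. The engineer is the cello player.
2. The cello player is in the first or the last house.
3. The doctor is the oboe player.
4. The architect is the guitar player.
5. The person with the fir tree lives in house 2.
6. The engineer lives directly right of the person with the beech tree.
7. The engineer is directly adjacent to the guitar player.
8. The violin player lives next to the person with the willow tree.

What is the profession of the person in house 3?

From clue 5, the person with the fir tree must be in house 2.
From clue 1, the engineer must be in house 4.
Clue 1 places the cello player in house 4.
By clue 6, the person with the beech tree is in house 3.
From clue 7, the guitar player must be in house 3.
House 1's instrument must be oboe (nothing else left).
The only instrument still possible for house 2 is violin.
Clue 3: the doctor is in house 1.
Clue 4 places the architect in house 3.
Clue 8 places the person with the willow tree in house 1.
The only profession still possible for house 2 is pilot.
That leaves elm as the tree for house 4.
So: house 1 = doctor/oboe/willow, house 2 = pilot/violin/fir, house 3 = architect/guitar/beech, house 4 = engineer/cello/elm.

architect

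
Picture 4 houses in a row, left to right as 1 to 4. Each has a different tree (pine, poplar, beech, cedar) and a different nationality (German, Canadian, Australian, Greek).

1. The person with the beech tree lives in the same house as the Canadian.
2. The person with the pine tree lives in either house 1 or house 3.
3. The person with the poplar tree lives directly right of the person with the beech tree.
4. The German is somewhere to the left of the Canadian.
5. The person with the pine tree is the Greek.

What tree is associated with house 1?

pine

House 4 nationality: only Australian fits.
The person with the beech tree is narrowed to house 2 or 3; consider each.
Placing it in house 2 leads to a contradiction, so it's in house 3.
By clue 1, the Canadian is in house 3.
By clue 3, the person with the poplar tree is in house 4.
So house 2 gets cedar for tree.
House 1's nationality must be Greek (nothing else left).
So house 2 gets German for nationality.
So house 1 gets pine for tree.
So: house 1 = pine/Greek, house 2 = cedar/German, house 3 = beech/Canadian, house 4 = poplar/Australian.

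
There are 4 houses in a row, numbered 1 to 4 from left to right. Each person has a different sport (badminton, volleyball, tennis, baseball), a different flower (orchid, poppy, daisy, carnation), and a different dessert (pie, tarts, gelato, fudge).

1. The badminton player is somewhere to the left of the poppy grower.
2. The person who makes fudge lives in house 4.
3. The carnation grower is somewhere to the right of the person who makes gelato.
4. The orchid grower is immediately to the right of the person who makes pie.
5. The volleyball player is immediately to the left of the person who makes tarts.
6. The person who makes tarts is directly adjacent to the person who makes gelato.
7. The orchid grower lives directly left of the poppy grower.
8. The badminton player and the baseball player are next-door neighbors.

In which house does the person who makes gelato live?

From clue 2, the person who makes fudge must be in house 4.
That leaves daisy as the flower for house 1.
The volleyball player is narrowed to house 1 or 2; consider each.
Placing it in house 2 leads to a contradiction, so it's in house 1.
By clue 5, the person who makes tarts is in house 2.
House 3's dessert must be gelato (nothing else left).
From clue 3, the carnation grower must be in house 4.
From clue 4, the orchid grower must be in house 2.
By clue 7, the poppy grower is in house 3.
So house 1 gets pie for dessert.
By clue 1, the badminton player is in house 2.
Clue 8 places the baseball player in house 3.
House 4's sport must be tennis (nothing else left).
So: house 1 = volleyball/daisy/pie, house 2 = badminton/orchid/tarts, house 3 = baseball/poppy/gelato, house 4 = tennis/carnation/fudge.

3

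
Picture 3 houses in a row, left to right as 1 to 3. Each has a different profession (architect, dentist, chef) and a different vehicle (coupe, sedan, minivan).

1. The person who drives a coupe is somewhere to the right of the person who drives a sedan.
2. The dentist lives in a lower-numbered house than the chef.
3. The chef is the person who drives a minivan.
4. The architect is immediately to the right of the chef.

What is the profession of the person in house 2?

chef

The architect is in house 3 (clue 4).
From clue 4, the chef must be in house 2.
House 1 profession: only dentist fits.
So house 1 gets sedan for vehicle.
Clue 3 places the person who drives a minivan in house 2.
House 3 vehicle: only coupe fits.
So: house 1 = dentist/sedan, house 2 = chef/minivan, house 3 = architect/coupe.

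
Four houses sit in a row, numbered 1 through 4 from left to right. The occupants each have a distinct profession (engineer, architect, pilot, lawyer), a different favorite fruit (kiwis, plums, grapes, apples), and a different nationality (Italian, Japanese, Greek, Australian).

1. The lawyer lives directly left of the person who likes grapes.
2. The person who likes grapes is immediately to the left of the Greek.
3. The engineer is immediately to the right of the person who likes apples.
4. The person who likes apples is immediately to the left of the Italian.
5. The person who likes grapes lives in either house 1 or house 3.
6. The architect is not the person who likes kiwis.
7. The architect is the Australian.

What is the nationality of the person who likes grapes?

Italian

Clue 5: the person who likes grapes is in house 3.
Clue 1 places the lawyer in house 2.
Clue 2: the Greek is in house 4.
By clue 3, the person who likes apples is in house 2.
Clue 4 places the Italian in house 3.
House 1 profession: only architect fits.
So house 3 gets engineer for profession.
So house 4 gets pilot for profession.
House 1's nationality must be Australian (nothing else left).
House 2 nationality: only Japanese fits.
Clue 6: the person who likes kiwis is in house 4.
House 1 favorite fruit: only plums fits.
So: house 1 = architect/plums/Australian, house 2 = lawyer/apples/Japanese, house 3 = engineer/grapes/Italian, house 4 = pilot/kiwis/Greek.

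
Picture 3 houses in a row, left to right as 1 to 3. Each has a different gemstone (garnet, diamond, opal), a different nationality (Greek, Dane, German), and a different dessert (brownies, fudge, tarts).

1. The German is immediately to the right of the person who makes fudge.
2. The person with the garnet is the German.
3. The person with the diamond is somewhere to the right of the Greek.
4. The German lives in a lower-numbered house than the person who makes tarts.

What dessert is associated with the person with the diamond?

tarts

Clue 4 places the German in house 2.
From clue 4, the person who makes tarts must be in house 3.
The only gemstone still possible for house 1 is opal.
So house 3 gets Dane for nationality.
From clue 1, the person who makes fudge must be in house 1.
By clue 2, the person with the garnet is in house 2.
House 3's gemstone must be diamond (nothing else left).
House 1 nationality: only Greek fits.
So house 2 gets brownies for dessert.
So: house 1 = opal/Greek/fudge, house 2 = garnet/German/brownies, house 3 = diamond/Dane/tarts.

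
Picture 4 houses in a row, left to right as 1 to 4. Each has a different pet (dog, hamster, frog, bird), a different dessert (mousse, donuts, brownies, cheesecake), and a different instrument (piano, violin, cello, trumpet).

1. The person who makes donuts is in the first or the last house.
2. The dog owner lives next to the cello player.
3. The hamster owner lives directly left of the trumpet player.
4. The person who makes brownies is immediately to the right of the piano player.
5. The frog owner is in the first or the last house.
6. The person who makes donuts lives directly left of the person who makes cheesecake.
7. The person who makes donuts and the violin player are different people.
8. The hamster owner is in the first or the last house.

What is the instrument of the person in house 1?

From clue 6, the person who makes donuts must be in house 1.
Clue 6 places the person who makes cheesecake in house 2.
The hamster owner is in house 1 (clue 8).
The only pet still possible for house 4 is frog.
Clue 3: the trumpet player is in house 2.
The only instrument still possible for house 1 is cello.
That leaves violin as the instrument for house 4.
The dog owner is in house 2 (clue 2).
Clue 4: the person who makes brownies is in house 4.
That leaves bird as the pet for house 3.
So house 3 gets mousse for dessert.
That leaves piano as the instrument for house 3.
So: house 1 = hamster/donuts/cello, house 2 = dog/cheesecake/trumpet, house 3 = bird/mousse/piano, house 4 = frog/brownies/violin.

cello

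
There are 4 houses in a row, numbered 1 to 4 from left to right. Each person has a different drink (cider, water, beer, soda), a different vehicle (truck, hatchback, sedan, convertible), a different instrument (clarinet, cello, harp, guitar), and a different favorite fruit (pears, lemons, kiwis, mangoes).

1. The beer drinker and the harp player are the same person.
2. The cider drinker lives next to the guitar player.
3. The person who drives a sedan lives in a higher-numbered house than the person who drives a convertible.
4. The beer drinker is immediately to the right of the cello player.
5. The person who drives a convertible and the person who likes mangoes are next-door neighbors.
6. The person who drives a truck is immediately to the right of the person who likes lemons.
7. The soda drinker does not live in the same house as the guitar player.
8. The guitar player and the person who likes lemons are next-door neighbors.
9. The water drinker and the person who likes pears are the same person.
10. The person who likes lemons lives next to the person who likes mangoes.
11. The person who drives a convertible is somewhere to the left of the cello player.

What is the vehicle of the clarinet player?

The beer drinker is narrowed to house 3 or 4; consider each.
Placing it in house 3 leads to a contradiction, so it's in house 4.
Clue 1: the harp player is in house 4.
The cello player is in house 3 (clue 4).
House 4's favorite fruit must be kiwis (nothing else left).
The person who drives a convertible is narrowed to house 1 or 2; consider each.
Placing it in house 1 leads to a contradiction, so it's in house 2.
By clue 10, the person who likes lemons is in house 2.
The only vehicle still possible for house 1 is hatchback.
From clue 6, the person who drives a truck must be in house 3.
From clue 8, the guitar player must be in house 1.
The only vehicle still possible for house 4 is sedan.
House 2 instrument: only clarinet fits.
Clue 2: the cider drinker is in house 2.
House 1 drink: only water fits.
That leaves soda as the drink for house 3.
By clue 9, the person who likes pears is in house 1.
The only favorite fruit still possible for house 3 is mangoes.
So: house 1 = water/hatchback/guitar/pears, house 2 = cider/convertible/clarinet/lemons, house 3 = soda/truck/cello/mangoes, house 4 = beer/sedan/harp/kiwis.

convertible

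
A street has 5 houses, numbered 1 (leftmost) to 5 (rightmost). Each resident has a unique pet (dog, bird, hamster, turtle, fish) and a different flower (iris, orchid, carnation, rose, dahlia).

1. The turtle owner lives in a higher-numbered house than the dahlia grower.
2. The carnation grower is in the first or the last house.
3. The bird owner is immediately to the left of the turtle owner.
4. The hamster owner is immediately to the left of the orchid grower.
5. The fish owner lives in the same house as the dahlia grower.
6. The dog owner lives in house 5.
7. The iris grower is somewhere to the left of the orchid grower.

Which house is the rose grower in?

4

Clue 6: the dog owner is in house 5.
The carnation grower is narrowed to house 1 or 5; consider each.
Placing it in house 1 leads to a contradiction, so it's in house 5.
So house 4 gets turtle for pet.
The bird owner is in house 3 (clue 3).
The only flower still possible for house 4 is rose.
The only flower still possible for house 3 is orchid.
By clue 4, the hamster owner is in house 2.
That leaves fish as the pet for house 1.
Clue 5 places the dahlia grower in house 1.
That leaves iris as the flower for house 2.
So: house 1 = fish/dahlia, house 2 = hamster/iris, house 3 = bird/orchid, house 4 = turtle/rose, house 5 = dog/carnation.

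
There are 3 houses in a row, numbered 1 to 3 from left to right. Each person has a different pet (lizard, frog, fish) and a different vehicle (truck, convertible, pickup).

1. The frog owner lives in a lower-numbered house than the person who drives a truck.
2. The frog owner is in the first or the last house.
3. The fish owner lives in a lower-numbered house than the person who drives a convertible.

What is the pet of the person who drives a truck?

From clue 2, the frog owner must be in house 1.
So house 2 gets fish for pet.
So house 3 gets lizard for pet.
House 1's vehicle must be pickup (nothing else left).
From clue 3, the person who drives a convertible must be in house 3.
So house 2 gets truck for vehicle.
So: house 1 = frog/pickup, house 2 = fish/truck, house 3 = lizard/convertible.

fish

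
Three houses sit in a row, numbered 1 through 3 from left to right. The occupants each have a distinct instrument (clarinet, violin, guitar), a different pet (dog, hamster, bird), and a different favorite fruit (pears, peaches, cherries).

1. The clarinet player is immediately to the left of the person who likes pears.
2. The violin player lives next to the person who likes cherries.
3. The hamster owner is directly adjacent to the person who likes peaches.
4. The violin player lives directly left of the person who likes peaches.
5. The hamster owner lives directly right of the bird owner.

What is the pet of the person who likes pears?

House 3 instrument: only guitar fits.
House 1's favorite fruit must be cherries (nothing else left).
From clue 2, the violin player must be in house 2.
Clue 4 places the person who likes peaches in house 3.
So house 1 gets clarinet for instrument.
The only favorite fruit still possible for house 2 is pears.
The hamster owner is in house 2 (clue 3).
The bird owner is in house 1 (clue 5).
The only pet still possible for house 3 is dog.
So: house 1 = clarinet/bird/cherries, house 2 = violin/hamster/pears, house 3 = guitar/dog/peaches.

hamster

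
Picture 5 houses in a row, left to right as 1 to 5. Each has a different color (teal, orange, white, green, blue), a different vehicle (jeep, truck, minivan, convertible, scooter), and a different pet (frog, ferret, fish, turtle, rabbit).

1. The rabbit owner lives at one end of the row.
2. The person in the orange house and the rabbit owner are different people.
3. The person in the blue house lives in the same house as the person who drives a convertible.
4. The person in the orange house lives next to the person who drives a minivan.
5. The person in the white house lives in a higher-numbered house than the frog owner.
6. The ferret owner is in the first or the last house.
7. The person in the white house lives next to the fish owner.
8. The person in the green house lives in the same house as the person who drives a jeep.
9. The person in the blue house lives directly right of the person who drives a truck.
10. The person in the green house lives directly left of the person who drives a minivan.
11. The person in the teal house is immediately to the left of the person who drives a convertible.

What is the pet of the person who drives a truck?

The ferret owner is narrowed to house 1 or 5; consider each.
Placing it in house 1 leads to a contradiction, so it's in house 5.
That leaves rabbit as the pet for house 1.
The person in the white house is narrowed to house 3 or 4 or 5; consider each.
Placing it in house 3 and house 5 leads to a contradiction, so it's in house 4.
Clue 7 places the fish owner in house 3.
The only pet still possible for house 4 is turtle.
House 5's vehicle must be scooter (nothing else left).
House 2 pet: only frog fits.
House 5 color: only orange fits.
House 4's vehicle must be minivan (nothing else left).
By clue 10, the person in the green house is in house 3.
House 1's color must be teal (nothing else left).
House 2's color must be blue (nothing else left).
By clue 3, the person who drives a convertible is in house 2.
Clue 8: the person who drives a jeep is in house 3.
Clue 9 places the person who drives a truck in house 1.
So: house 1 = teal/truck/rabbit, house 2 = blue/convertible/frog, house 3 = green/jeep/fish, house 4 = white/minivan/turtle, house 5 = orange/scooter/ferret.

rabbit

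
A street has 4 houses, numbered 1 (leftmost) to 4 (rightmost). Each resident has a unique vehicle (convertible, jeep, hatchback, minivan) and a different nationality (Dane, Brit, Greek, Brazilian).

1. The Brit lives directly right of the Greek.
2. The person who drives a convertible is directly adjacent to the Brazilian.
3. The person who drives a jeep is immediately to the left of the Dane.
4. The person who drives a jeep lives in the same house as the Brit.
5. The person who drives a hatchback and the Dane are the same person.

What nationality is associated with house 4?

The person who drives a hatchback is narrowed to house 3 or 4; consider each.
Placing it in house 3 leads to a contradiction, so it's in house 4.
The Dane is in house 4 (clue 5).
Clue 3 places the person who drives a jeep in house 3.
The Brit is in house 3 (clue 4).
From clue 1, the Greek must be in house 2.
House 1's nationality must be Brazilian (nothing else left).
Clue 2: the person who drives a convertible is in house 2.
The only vehicle still possible for house 1 is minivan.
So: house 1 = minivan/Brazilian, house 2 = convertible/Greek, house 3 = jeep/Brit, house 4 = hatchback/Dane.

Dane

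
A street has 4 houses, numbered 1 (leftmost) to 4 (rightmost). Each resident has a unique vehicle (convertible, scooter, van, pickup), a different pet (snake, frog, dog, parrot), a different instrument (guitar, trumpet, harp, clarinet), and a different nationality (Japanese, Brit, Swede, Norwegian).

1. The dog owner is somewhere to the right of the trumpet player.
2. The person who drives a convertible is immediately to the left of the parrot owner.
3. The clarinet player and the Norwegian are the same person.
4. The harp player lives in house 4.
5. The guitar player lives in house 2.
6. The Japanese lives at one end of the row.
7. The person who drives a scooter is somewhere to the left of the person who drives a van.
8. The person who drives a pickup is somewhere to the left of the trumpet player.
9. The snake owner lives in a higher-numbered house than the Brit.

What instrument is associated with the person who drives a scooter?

Clue 4: the harp player is in house 4.
Clue 5 places the guitar player in house 2.
The only vehicle still possible for house 4 is van.
That leaves frog as the pet for house 1.
The only instrument still possible for house 1 is clarinet.
House 3's instrument must be trumpet (nothing else left).
Clue 1: the dog owner is in house 4.
Clue 3: the Norwegian is in house 1.
Clue 9 places the snake owner in house 3.
Clue 9 places the Brit in house 2.
So house 3 gets scooter for vehicle.
That leaves parrot as the pet for house 2.
So house 3 gets Swede for nationality.
That leaves Japanese as the nationality for house 4.
The person who drives a convertible is in house 1 (clue 2).
The only vehicle still possible for house 2 is pickup.
So: house 1 = convertible/frog/clarinet/Norwegian, house 2 = pickup/parrot/guitar/Brit, house 3 = scooter/snake/trumpet/Swede, house 4 = van/dog/harp/Japanese.

trumpet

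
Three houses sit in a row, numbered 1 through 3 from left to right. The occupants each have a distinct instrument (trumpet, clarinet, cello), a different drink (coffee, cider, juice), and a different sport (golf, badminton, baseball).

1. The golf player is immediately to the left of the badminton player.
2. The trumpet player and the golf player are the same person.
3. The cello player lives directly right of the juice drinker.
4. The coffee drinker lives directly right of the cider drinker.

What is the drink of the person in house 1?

juice

House 3's drink must be coffee (nothing else left).
The cider drinker is in house 2 (clue 4).
So house 1 gets juice for drink.
From clue 3, the cello player must be in house 2.
That leaves clarinet as the instrument for house 3.
Clue 2: the golf player is in house 1.
House 1 instrument: only trumpet fits.
From clue 1, the badminton player must be in house 2.
House 3's sport must be baseball (nothing else left).
So: house 1 = trumpet/juice/golf, house 2 = cello/cider/badminton, house 3 = clarinet/coffee/baseball.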